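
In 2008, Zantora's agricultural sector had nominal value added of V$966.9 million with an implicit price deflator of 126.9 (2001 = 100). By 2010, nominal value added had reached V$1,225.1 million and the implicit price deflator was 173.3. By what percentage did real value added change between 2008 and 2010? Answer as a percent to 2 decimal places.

-7.22%

Deflate each year: 2008 → 966.9/1.269 = 761.94; 2010 → 1225.1/1.733 = 706.92.
So real value added changed by 706.92/761.94 − 1 = -0.0722, i.e. -7.22%.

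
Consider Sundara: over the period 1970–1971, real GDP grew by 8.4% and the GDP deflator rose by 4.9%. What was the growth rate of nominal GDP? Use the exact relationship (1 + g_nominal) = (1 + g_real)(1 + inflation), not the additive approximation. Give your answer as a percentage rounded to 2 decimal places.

13.71%

(1 + g_nom) = (1 + g_real)(1 + π) = 1.0840 × 1.0490 = 1.13712.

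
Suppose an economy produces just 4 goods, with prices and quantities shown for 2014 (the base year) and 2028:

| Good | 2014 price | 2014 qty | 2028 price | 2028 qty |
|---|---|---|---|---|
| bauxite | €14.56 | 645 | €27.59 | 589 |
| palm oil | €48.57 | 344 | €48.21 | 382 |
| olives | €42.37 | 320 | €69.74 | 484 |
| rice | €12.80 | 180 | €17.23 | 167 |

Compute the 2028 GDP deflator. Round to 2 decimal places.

Nominal GDP 2028 = 27.59·589 + 48.21·382 + 69.74·484 + 17.23·167 = 71298.30.
Real GDP 2028 (at 2014 prices) = 14.56·589 + 48.57·382 + 42.37·484 + 12.80·167 = 49774.26.
Deflator = Nominal/Real × 100 = 71298.30/49774.26 × 100 = 143.243.

143.24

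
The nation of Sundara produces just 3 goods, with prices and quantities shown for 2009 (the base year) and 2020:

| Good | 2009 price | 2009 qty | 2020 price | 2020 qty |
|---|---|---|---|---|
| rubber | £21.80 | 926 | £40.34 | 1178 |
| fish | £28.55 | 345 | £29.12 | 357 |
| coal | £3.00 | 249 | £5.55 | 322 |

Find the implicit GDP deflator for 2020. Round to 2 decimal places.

Nominal GDP 2020 = 40.34·1178 + 29.12·357 + 5.55·322 = 59703.46.
Real GDP 2020 (at 2009 prices) = 21.80·1178 + 28.55·357 + 3.00·322 = 36838.75.
Deflator = Nominal/Real × 100 = 59703.46/36838.75 × 100 = 162.067.

162.07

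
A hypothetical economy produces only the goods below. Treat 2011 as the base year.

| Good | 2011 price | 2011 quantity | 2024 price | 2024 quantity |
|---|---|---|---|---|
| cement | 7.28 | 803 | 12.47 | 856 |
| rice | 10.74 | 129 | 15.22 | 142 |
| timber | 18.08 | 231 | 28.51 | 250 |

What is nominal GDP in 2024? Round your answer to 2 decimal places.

19963.06

Nominal GDP 2024 = Σ (p_2024 × q_2024) = 12.47·856 + 15.22·142 + 28.51·250 = 19963.06.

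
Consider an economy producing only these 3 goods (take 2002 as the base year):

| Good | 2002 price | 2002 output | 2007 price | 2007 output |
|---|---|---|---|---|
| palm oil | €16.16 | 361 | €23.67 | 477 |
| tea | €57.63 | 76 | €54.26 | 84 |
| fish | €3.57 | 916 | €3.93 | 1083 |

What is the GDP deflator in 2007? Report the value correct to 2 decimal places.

122.47

Nominal GDP 2007 = 23.67·477 + 54.26·84 + 3.93·1083 = 20104.62.
Real GDP 2007 (at 2002 prices) = 16.16·477 + 57.63·84 + 3.57·1083 = 16415.55.
Deflator = Nominal/Real × 100 = 20104.62/16415.55 × 100 = 122.473.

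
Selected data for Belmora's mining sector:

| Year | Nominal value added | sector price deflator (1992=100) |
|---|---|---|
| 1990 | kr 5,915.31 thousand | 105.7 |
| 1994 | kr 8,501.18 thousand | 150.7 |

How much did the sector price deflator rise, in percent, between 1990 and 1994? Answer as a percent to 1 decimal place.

42.6%

Price-level change = 150.7 / 105.7 − 1 = 0.4257.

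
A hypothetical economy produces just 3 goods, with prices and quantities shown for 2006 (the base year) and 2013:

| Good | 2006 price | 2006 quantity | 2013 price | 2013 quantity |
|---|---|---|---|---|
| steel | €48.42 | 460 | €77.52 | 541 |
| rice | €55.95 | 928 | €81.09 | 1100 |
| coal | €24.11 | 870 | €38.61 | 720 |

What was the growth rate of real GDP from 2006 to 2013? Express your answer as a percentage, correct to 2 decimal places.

10.43%

Real GDP 2006 = Nominal GDP 2006 = 48.42·460 + 55.95·928 + 24.11·870 = 95170.50.
Real GDP 2013 (at 2006 prices) = 48.42·541 + 55.95·1100 + 24.11·720 = 105099.42.
Real growth = 105099.42/95170.50 − 1 = 0.1043.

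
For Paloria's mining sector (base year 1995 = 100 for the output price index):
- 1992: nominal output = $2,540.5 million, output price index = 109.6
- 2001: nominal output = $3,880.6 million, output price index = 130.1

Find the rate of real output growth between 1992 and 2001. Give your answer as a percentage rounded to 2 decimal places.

Real output 1992 = 2540.5 / 1.096 = 2317.97.
Real output 2001 = 3880.6 / 1.301 = 2982.78.
Real growth = 2982.78 / 2317.97 − 1 = 0.2868.

28.68%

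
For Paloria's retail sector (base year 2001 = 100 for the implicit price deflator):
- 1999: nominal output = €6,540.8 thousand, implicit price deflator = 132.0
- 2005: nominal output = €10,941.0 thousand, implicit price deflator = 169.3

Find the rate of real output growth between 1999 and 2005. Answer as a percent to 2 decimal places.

30.42%

Deflate each year: 1999 → 6540.8/1.320 = 4955.15; 2005 → 10941.0/1.693 = 6462.49.
So real output changed by 6462.49/4955.15 − 1 = 0.3042, i.e. 30.42%.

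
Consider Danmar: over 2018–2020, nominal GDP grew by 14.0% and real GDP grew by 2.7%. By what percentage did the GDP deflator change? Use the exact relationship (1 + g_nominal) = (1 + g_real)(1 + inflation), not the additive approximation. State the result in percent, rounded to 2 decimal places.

(1 + g_nom) = (1 + g_real)(1 + π), so π = 1.1400 / 1.0270 − 1 = 0.11003.

11.00%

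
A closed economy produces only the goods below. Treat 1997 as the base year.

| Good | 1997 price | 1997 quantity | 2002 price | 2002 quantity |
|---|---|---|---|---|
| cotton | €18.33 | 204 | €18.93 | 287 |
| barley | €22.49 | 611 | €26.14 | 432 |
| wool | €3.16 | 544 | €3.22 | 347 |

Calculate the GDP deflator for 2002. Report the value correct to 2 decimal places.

111.01

Nominal GDP 2002 = 18.93·287 + 26.14·432 + 3.22·347 = 17842.73.
Real GDP 2002 (at 1997 prices) = 18.33·287 + 22.49·432 + 3.16·347 = 16072.91.
Deflator = Nominal/Real × 100 = 17842.73/16072.91 × 100 = 111.011.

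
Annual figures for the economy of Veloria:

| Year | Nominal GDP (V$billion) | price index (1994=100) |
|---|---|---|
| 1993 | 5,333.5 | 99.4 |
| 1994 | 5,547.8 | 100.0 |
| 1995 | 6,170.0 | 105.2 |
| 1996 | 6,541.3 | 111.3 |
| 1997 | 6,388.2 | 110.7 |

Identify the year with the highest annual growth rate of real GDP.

1994: real = 5547.8/1.000 = 5547.80; growth vs 1993 (5365.69) = 3.39%.
1995: real = 6170.0/1.052 = 5865.02; growth vs 1994 (5547.80) = 5.72%.
1996: real = 6541.3/1.113 = 5877.18; growth vs 1995 (5865.02) = 0.21%.
1997: real = 6388.2/1.107 = 5770.73; growth vs 1996 (5877.18) = -1.81%.

1995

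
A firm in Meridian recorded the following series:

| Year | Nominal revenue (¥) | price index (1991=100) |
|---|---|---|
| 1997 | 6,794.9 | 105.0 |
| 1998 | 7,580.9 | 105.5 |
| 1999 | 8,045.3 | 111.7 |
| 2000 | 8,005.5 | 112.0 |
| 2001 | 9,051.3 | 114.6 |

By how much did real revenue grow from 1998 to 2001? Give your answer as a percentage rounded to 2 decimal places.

Real revenue 1998 = 7580.9/1.055 = 7185.69.
Real revenue 2001 = 9051.3/1.146 = 7898.17.
Change = 7898.17/7185.69 − 1 = 0.0992.

9.92%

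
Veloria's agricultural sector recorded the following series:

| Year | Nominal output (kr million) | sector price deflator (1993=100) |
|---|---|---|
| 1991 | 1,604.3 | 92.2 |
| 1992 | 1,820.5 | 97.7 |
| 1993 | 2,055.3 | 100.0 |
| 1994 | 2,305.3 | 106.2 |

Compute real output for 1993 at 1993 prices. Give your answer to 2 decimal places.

kr 2,055.30 million

Real output 1993 = 2055.3 / 1.000 = 2055.30.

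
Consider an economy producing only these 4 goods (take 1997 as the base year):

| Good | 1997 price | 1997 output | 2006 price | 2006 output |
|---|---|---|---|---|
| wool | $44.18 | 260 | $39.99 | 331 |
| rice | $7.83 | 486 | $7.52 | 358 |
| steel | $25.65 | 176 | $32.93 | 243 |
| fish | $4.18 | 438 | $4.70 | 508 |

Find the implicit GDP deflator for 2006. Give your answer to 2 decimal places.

Nominal GDP 2006 = 39.99·331 + 7.52·358 + 32.93·243 + 4.70·508 = 26318.44.
Real GDP 2006 (at 1997 prices) = 44.18·331 + 7.83·358 + 25.65·243 + 4.18·508 = 25783.11.
Deflator = Nominal/Real × 100 = 26318.44/25783.11 × 100 = 102.076.

102.08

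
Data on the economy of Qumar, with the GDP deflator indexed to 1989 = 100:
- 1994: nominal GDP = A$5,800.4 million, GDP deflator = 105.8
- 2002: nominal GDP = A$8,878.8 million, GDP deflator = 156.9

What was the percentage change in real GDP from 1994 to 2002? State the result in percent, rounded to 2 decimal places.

3.22%

Real GDP 1994 = 5800.4 / 1.058 = 5482.42.
Real GDP 2002 = 8878.8 / 1.569 = 5658.89.
Real growth = 5658.89 / 5482.42 − 1 = 0.0322.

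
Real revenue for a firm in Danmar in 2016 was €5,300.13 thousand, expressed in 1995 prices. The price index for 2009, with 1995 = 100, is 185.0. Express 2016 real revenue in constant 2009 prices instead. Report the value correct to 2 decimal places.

€9,805.24 thousand

Real revenue in 2009 prices = Real revenue in 1995 prices × (P_2009/P_1995) = 5300.13 × 1.850 = 9805.24.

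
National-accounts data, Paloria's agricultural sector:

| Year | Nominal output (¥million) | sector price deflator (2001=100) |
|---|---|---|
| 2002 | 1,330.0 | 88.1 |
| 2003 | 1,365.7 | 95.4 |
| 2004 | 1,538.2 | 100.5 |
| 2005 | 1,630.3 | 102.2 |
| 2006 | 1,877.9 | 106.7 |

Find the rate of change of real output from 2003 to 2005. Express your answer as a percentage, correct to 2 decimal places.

Real output 2003 = 1365.7/0.954 = 1431.55.
Real output 2005 = 1630.3/1.022 = 1595.21.
Change = 1595.21/1431.55 − 1 = 0.1143.

11.43%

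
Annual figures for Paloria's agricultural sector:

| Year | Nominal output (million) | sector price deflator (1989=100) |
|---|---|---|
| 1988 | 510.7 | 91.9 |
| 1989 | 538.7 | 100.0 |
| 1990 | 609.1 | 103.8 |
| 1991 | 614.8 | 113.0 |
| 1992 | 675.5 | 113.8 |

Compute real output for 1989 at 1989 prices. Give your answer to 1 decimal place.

538.7 million

Real output 1989 = 538.7 / 1.000 = 538.70.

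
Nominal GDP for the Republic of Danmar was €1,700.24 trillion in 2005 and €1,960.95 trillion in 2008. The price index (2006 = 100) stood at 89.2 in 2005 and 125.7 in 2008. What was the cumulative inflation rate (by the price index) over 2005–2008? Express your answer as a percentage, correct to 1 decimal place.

Price-level change = 125.7 / 89.2 − 1 = 0.4092.

40.9%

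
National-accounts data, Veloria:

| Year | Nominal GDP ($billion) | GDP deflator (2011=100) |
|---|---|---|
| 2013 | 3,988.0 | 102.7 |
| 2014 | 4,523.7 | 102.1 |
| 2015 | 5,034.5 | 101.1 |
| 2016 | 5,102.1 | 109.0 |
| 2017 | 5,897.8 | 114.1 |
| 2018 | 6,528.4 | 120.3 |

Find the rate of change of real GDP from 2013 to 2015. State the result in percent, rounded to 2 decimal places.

Real GDP 2013 = 3988.0/1.027 = 3883.15.
Real GDP 2015 = 5034.5/1.011 = 4979.72.
Change = 4979.72/3883.15 − 1 = 0.2824.

28.24%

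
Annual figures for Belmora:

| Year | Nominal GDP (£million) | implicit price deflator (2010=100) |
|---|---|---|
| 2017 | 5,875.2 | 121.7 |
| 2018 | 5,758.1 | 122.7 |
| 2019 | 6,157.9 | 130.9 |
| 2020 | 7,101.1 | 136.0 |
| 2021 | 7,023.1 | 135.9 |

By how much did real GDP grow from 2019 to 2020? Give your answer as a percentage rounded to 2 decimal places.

10.99%

Real GDP 2019 = 6157.9/1.309 = 4704.28.
Real GDP 2020 = 7101.1/1.360 = 5221.40.
Change = 5221.40/4704.28 − 1 = 0.1099.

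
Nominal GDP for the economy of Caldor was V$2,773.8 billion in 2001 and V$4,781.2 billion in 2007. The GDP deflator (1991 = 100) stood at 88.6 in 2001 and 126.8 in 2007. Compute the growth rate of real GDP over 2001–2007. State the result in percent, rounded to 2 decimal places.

20.44%

Deflate each year: 2001 → 2773.8/0.886 = 3130.70; 2007 → 4781.2/1.268 = 3770.66.
So real GDP changed by 3770.66/3130.70 − 1 = 0.2044, i.e. 20.44%.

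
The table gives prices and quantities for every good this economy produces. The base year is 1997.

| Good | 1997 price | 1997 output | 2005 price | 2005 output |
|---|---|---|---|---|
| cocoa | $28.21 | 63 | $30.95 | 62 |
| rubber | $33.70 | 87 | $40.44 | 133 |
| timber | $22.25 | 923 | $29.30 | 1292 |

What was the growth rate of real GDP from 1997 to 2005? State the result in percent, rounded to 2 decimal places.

Real GDP 1997 = Nominal GDP 1997 = 28.21·63 + 33.70·87 + 22.25·923 = 25245.88.
Real GDP 2005 (at 1997 prices) = 28.21·62 + 33.70·133 + 22.25·1292 = 34978.12.
Real growth = 34978.12/25245.88 − 1 = 0.3855.

38.55%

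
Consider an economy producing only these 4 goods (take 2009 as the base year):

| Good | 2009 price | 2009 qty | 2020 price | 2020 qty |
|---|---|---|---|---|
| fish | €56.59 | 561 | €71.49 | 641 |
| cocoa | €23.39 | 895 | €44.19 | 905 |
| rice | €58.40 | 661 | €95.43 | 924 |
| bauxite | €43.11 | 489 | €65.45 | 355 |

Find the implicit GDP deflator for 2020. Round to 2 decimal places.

155.66

Nominal GDP 2020 = 71.49·641 + 44.19·905 + 95.43·924 + 65.45·355 = 197229.11.
Real GDP 2020 (at 2009 prices) = 56.59·641 + 23.39·905 + 58.40·924 + 43.11·355 = 126707.79.
Deflator = Nominal/Real × 100 = 197229.11/126707.79 × 100 = 155.657.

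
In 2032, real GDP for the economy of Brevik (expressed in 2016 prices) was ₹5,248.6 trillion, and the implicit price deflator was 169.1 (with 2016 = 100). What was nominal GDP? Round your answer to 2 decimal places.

Nominal GDP = Real × (implicit price deflator/100) = 5248.6 × 1.691 = 8875.38.

₹8,875.38 trillion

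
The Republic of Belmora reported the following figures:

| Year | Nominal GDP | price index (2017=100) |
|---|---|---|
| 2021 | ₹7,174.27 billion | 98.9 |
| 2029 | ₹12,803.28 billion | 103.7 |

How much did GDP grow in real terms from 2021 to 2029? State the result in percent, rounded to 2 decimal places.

70.20%

Deflate each year: 2021 → 7174.27/0.989 = 7254.06; 2029 → 12803.28/1.037 = 12346.46.
So real GDP changed by 12346.46/7254.06 − 1 = 0.7020, i.e. 70.20%.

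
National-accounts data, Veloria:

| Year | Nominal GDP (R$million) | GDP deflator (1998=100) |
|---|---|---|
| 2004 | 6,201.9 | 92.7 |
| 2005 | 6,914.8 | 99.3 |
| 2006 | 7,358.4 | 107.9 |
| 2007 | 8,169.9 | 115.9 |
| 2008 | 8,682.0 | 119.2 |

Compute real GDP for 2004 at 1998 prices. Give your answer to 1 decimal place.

Real GDP 2004 = 6201.9 / 0.927 = 6690.29.

R$6,690.3 million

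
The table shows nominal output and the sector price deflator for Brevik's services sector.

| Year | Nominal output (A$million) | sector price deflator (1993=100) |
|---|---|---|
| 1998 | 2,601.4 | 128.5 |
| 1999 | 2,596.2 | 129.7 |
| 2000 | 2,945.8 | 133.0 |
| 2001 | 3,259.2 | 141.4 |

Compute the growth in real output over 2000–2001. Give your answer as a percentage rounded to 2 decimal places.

4.07%

Real output 2000 = 2945.8/1.330 = 2214.89.
Real output 2001 = 3259.2/1.414 = 2304.95.
Change = 2304.95/2214.89 − 1 = 0.0407.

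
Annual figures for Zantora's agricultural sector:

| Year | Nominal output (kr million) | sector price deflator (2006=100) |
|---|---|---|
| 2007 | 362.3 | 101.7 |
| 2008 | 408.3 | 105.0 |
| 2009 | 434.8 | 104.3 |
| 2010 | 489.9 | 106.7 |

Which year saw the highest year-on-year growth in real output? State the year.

2008: real = 408.3/1.050 = 388.86; growth vs 2007 (356.24) = 9.16%.
2009: real = 434.8/1.043 = 416.87; growth vs 2008 (388.86) = 7.20%.
2010: real = 489.9/1.067 = 459.14; growth vs 2009 (416.87) = 10.14%.

2010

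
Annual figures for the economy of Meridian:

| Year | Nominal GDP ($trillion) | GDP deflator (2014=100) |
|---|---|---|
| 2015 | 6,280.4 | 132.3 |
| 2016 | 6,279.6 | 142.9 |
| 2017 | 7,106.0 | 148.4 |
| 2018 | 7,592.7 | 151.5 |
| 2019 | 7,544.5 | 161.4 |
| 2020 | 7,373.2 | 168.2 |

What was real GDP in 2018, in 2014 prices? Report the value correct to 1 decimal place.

Real GDP 2018 = 7592.7 / 1.515 = 5011.68.

$5,011.7 trillion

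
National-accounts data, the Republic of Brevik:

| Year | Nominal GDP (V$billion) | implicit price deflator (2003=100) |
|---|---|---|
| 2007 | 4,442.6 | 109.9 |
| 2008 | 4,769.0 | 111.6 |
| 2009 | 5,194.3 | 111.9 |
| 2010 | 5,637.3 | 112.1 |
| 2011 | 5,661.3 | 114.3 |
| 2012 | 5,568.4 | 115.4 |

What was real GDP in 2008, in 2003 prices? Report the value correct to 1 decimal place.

V$4,273.3 billion

Real GDP 2008 = 4769.0 / 1.116 = 4273.30.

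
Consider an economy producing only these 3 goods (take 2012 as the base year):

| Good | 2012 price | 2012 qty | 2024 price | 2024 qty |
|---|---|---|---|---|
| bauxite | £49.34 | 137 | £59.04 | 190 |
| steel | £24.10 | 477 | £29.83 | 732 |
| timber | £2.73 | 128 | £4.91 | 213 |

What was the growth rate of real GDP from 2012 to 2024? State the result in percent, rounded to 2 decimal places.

48.33%

Real GDP 2012 = Nominal GDP 2012 = 49.34·137 + 24.10·477 + 2.73·128 = 18604.72.
Real GDP 2024 (at 2012 prices) = 49.34·190 + 24.10·732 + 2.73·213 = 27597.29.
Real growth = 27597.29/18604.72 − 1 = 0.4833.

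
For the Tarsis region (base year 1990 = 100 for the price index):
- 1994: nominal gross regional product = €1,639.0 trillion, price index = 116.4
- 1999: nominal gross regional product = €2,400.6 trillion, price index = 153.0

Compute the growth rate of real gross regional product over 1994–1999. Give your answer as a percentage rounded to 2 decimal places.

Real gross regional product 1994 = 1639.0 / 1.164 = 1408.08.
Real gross regional product 1999 = 2400.6 / 1.530 = 1569.02.
Real growth = 1569.02 / 1408.08 − 1 = 0.1143.

11.43%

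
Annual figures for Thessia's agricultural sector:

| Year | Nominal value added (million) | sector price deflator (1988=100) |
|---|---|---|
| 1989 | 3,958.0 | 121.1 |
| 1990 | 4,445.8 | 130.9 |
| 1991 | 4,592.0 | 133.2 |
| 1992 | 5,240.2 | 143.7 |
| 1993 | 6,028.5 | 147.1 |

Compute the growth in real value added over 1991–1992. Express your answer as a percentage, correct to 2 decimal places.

5.78%

Real value added 1991 = 4592.0/1.332 = 3447.45.
Real value added 1992 = 5240.2/1.437 = 3646.62.
Change = 3646.62/3447.45 − 1 = 0.0578.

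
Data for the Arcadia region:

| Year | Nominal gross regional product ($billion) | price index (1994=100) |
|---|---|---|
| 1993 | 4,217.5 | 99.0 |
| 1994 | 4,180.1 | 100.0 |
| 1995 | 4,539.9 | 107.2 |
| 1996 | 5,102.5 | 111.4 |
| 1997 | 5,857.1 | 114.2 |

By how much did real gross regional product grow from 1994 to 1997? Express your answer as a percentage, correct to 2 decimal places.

Real gross regional product 1994 = 4180.1/1.000 = 4180.10.
Real gross regional product 1997 = 5857.1/1.142 = 5128.81.
Change = 5128.81/4180.10 − 1 = 0.2270.

22.70%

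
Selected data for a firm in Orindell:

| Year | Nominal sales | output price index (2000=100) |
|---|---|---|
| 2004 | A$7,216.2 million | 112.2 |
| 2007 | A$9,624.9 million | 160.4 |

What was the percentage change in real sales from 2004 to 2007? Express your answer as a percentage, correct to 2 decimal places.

Deflate each year: 2004 → 7216.2/1.122 = 6431.55; 2007 → 9624.9/1.604 = 6000.56.
So real sales changed by 6000.56/6431.55 − 1 = -0.0670, i.e. -6.70%.

-6.70%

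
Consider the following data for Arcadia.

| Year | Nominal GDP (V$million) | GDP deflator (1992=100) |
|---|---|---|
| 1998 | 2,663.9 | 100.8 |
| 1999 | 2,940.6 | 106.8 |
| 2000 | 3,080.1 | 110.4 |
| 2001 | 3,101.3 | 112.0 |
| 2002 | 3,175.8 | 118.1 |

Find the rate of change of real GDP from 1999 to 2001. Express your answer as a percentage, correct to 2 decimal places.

Real GDP 1999 = 2940.6/1.068 = 2753.37.
Real GDP 2001 = 3101.3/1.120 = 2769.02.
Change = 2769.02/2753.37 − 1 = 0.0057.

0.57%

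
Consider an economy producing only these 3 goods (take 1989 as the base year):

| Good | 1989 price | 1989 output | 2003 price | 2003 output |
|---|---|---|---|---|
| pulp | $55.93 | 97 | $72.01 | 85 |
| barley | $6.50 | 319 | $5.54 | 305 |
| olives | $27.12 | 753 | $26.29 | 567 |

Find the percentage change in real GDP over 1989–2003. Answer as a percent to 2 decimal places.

Real GDP 1989 = Nominal GDP 1989 = 55.93·97 + 6.50·319 + 27.12·753 = 27920.07.
Real GDP 2003 (at 1989 prices) = 55.93·85 + 6.50·305 + 27.12·567 = 22113.59.
Real growth = 22113.59/27920.07 − 1 = -0.2080.

-20.80%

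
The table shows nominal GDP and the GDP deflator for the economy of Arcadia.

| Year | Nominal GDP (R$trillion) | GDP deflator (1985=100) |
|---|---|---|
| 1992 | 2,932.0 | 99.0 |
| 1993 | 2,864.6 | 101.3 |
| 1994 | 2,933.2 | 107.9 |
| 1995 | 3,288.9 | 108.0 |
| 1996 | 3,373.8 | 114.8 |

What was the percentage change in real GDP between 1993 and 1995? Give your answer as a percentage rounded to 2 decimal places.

7.69%

Real GDP 1993 = 2864.6/1.013 = 2827.84.
Real GDP 1995 = 3288.9/1.080 = 3045.28.
Change = 3045.28/2827.84 − 1 = 0.0769.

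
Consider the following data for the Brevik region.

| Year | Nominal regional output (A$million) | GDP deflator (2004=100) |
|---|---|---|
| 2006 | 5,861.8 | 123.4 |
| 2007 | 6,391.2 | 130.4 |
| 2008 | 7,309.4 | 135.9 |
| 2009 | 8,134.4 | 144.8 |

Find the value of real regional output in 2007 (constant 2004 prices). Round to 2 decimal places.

Real regional output 2007 = 6391.2 / 1.304 = 4901.23.

A$4,901.23 million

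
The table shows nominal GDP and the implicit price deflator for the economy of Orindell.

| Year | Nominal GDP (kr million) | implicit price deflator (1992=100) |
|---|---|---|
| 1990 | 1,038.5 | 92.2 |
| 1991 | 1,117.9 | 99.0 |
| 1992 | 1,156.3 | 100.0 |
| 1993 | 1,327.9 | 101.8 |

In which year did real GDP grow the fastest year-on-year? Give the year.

1993

1991: real = 1117.9/0.990 = 1129.19; growth vs 1990 (1126.36) = 0.25%.
1992: real = 1156.3/1.000 = 1156.30; growth vs 1991 (1129.19) = 2.40%.
1993: real = 1327.9/1.018 = 1304.42; growth vs 1992 (1156.30) = 12.81%.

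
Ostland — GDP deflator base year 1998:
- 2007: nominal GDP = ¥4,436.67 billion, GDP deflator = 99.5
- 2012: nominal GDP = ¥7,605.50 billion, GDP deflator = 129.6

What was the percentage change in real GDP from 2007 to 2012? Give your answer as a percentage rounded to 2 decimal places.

Deflate each year: 2007 → 4436.67/0.995 = 4458.96; 2012 → 7605.50/1.296 = 5868.44.
So real GDP changed by 5868.44/4458.96 − 1 = 0.3161, i.e. 31.61%.

31.61%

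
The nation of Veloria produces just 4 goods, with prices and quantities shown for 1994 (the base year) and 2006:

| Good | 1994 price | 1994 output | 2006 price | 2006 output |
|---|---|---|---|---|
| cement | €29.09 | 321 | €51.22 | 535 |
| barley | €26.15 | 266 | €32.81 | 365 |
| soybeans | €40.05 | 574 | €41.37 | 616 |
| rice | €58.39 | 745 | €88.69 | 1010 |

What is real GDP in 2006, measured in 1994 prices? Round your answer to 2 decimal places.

Real GDP 2006 = Σ (p_1994 × q_2006) = 29.09·535 + 26.15·365 + 40.05·616 + 58.39·1010 = 108752.60.

€108752.60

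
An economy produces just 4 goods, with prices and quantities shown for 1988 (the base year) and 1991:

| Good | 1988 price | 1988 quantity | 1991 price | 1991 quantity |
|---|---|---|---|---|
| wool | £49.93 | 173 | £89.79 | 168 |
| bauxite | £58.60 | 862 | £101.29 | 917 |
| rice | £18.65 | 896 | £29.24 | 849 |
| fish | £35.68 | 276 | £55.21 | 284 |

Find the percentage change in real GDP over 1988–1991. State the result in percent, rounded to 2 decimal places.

Real GDP 1988 = Nominal GDP 1988 = 49.93·173 + 58.60·862 + 18.65·896 + 35.68·276 = 85709.17.
Real GDP 1991 (at 1988 prices) = 49.93·168 + 58.60·917 + 18.65·849 + 35.68·284 = 88091.41.
Real growth = 88091.41/85709.17 − 1 = 0.0278.

2.78%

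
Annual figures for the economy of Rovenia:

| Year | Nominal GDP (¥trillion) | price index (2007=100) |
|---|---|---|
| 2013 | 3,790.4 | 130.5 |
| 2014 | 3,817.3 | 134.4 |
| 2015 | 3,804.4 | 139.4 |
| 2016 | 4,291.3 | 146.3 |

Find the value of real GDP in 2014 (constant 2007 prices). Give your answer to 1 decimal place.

¥2,840.3 trillion

Real GDP 2014 = 3817.3 / 1.344 = 2840.25.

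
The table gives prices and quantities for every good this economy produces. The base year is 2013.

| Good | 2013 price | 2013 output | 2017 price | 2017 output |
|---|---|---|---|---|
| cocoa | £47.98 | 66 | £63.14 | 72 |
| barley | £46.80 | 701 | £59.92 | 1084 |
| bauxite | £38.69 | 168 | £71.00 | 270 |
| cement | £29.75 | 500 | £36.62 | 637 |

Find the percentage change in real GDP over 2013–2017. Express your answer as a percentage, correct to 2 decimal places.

45.75%

Real GDP 2013 = Nominal GDP 2013 = 47.98·66 + 46.80·701 + 38.69·168 + 29.75·500 = 57348.40.
Real GDP 2017 (at 2013 prices) = 47.98·72 + 46.80·1084 + 38.69·270 + 29.75·637 = 83582.81.
Real growth = 83582.81/57348.40 − 1 = 0.4575.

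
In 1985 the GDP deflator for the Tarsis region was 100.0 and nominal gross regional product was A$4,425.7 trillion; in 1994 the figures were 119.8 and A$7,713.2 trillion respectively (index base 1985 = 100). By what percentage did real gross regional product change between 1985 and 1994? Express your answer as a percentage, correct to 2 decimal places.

Real gross regional product 1985 = 4425.7 / 1.000 = 4425.70.
Real gross regional product 1994 = 7713.2 / 1.198 = 6438.40.
Real growth = 6438.40 / 4425.70 − 1 = 0.4548.

45.48%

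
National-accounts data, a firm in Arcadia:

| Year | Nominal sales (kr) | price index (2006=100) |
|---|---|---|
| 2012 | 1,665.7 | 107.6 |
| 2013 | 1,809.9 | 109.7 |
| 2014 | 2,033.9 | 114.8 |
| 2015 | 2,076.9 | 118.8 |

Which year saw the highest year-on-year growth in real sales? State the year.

2013: real = 1809.9/1.097 = 1649.86; growth vs 2012 (1548.05) = 6.58%.
2014: real = 2033.9/1.148 = 1771.69; growth vs 2013 (1649.86) = 7.38%.
2015: real = 2076.9/1.188 = 1748.23; growth vs 2014 (1771.69) = -1.32%.

2014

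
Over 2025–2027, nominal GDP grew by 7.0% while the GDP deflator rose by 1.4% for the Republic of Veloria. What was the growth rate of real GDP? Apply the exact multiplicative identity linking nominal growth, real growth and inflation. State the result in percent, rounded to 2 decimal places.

5.52%

(1 + g_nom) = (1 + g_real)(1 + π), so g_real = 1.0700 / 1.0140 − 1 = 0.05523.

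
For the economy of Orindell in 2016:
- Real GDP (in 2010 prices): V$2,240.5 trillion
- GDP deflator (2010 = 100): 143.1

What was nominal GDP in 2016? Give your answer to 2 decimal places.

V$3,206.16 trillion

Nominal GDP = Real × (GDP deflator/100) = 2240.5 × 1.431 = 3206.16.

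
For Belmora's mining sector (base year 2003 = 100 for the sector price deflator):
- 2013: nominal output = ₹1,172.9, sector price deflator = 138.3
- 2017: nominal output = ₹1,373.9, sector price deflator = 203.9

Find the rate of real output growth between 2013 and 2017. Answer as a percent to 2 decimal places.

-20.55%

Deflate each year: 2013 → 1172.9/1.383 = 848.08; 2017 → 1373.9/2.039 = 673.81.
So real output changed by 673.81/848.08 − 1 = -0.2055, i.e. -20.55%.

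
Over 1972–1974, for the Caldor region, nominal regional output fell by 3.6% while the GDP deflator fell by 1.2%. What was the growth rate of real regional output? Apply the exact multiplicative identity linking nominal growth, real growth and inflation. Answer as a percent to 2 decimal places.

-2.43%

(1 + g_nom) = (1 + g_real)(1 + π), so g_real = 0.9640 / 0.9880 − 1 = -0.02429.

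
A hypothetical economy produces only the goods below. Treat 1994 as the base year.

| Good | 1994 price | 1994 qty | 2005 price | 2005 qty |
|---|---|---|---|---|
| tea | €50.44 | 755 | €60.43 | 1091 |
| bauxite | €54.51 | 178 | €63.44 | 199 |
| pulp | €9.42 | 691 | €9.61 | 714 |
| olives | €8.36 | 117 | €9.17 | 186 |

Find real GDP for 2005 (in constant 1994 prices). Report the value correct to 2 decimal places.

€74158.37

Real GDP 2005 = Σ (p_1994 × q_2005) = 50.44·1091 + 54.51·199 + 9.42·714 + 8.36·186 = 74158.37.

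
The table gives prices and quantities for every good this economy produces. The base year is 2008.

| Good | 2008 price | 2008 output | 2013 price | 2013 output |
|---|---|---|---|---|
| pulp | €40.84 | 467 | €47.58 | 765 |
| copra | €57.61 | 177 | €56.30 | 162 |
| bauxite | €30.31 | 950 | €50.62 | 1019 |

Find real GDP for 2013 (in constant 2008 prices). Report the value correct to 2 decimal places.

€71461.31

Real GDP 2013 = Σ (p_2008 × q_2013) = 40.84·765 + 57.61·162 + 30.31·1019 = 71461.31.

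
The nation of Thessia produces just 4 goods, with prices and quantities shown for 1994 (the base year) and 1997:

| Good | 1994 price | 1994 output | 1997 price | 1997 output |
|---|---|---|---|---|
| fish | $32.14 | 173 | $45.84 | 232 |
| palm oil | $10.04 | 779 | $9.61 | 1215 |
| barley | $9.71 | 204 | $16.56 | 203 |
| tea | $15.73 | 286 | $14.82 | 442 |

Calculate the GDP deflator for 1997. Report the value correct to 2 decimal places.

112.75

Nominal GDP 1997 = 45.84·232 + 9.61·1215 + 16.56·203 + 14.82·442 = 32223.15.
Real GDP 1997 (at 1994 prices) = 32.14·232 + 10.04·1215 + 9.71·203 + 15.73·442 = 28578.87.
Deflator = Nominal/Real × 100 = 32223.15/28578.87 × 100 = 112.752.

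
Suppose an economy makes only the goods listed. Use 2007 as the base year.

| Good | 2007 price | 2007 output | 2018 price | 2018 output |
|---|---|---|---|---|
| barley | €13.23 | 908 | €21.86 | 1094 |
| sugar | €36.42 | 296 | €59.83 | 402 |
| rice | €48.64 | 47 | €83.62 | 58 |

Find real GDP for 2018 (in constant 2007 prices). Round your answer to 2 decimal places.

Real GDP 2018 = Σ (p_2007 × q_2018) = 13.23·1094 + 36.42·402 + 48.64·58 = 31935.58.

€31935.58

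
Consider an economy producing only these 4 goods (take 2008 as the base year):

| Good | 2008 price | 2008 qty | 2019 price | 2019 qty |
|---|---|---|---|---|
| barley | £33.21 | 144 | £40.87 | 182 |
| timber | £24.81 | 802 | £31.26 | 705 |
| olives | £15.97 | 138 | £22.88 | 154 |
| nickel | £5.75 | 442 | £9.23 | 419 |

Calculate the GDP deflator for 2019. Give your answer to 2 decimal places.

Nominal GDP 2019 = 40.87·182 + 31.26·705 + 22.88·154 + 9.23·419 = 36867.53.
Real GDP 2019 (at 2008 prices) = 33.21·182 + 24.81·705 + 15.97·154 + 5.75·419 = 28403.90.
Deflator = Nominal/Real × 100 = 36867.53/28403.90 × 100 = 129.797.

129.80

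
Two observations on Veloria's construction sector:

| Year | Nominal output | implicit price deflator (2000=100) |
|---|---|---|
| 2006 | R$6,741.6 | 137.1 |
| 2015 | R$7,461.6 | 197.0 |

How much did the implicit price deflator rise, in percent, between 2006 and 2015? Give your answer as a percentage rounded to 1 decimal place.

43.7%

Price-level change = 197.0 / 137.1 − 1 = 0.4369.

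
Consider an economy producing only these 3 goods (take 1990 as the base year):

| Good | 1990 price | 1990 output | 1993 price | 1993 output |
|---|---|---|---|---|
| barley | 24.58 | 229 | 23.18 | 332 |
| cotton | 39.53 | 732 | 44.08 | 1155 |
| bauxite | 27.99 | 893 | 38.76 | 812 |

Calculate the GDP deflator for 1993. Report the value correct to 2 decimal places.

117.68

Nominal GDP 1993 = 23.18·332 + 44.08·1155 + 38.76·812 = 90081.28.
Real GDP 1993 (at 1990 prices) = 24.58·332 + 39.53·1155 + 27.99·812 = 76545.59.
Deflator = Nominal/Real × 100 = 90081.28/76545.59 × 100 = 117.683.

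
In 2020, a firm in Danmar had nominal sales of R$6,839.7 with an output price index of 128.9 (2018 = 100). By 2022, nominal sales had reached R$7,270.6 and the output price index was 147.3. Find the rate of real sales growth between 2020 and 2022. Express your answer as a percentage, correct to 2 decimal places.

Deflate each year: 2020 → 6839.7/1.289 = 5306.21; 2022 → 7270.6/1.473 = 4935.91.
So real sales changed by 4935.91/5306.21 − 1 = -0.0698, i.e. -6.98%.

-6.98%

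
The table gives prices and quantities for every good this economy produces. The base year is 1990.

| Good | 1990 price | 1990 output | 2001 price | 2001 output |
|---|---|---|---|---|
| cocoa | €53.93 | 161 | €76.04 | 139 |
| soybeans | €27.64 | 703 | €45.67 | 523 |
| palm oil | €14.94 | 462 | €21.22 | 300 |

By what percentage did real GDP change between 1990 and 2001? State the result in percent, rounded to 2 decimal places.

-24.51%

Real GDP 1990 = Nominal GDP 1990 = 53.93·161 + 27.64·703 + 14.94·462 = 35015.93.
Real GDP 2001 (at 1990 prices) = 53.93·139 + 27.64·523 + 14.94·300 = 26433.99.
Real growth = 26433.99/35015.93 − 1 = -0.2451.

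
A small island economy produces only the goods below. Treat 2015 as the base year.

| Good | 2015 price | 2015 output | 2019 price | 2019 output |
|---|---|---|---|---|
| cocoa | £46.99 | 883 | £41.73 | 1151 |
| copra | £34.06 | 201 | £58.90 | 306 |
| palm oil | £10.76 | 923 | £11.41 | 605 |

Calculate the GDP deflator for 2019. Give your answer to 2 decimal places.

102.73

Nominal GDP 2019 = 41.73·1151 + 58.90·306 + 11.41·605 = 72957.68.
Real GDP 2019 (at 2015 prices) = 46.99·1151 + 34.06·306 + 10.76·605 = 71017.65.
Deflator = Nominal/Real × 100 = 72957.68/71017.65 × 100 = 102.732.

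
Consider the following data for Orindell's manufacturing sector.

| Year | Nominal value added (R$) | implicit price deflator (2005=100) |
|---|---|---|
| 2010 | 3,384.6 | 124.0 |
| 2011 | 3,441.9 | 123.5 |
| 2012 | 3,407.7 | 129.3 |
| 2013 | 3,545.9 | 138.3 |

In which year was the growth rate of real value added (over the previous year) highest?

2011: real = 3441.9/1.235 = 2786.96; growth vs 2010 (2729.52) = 2.10%.
2012: real = 3407.7/1.293 = 2635.50; growth vs 2011 (2786.96) = -5.43%.
2013: real = 3545.9/1.383 = 2563.92; growth vs 2012 (2635.50) = -2.72%.

2011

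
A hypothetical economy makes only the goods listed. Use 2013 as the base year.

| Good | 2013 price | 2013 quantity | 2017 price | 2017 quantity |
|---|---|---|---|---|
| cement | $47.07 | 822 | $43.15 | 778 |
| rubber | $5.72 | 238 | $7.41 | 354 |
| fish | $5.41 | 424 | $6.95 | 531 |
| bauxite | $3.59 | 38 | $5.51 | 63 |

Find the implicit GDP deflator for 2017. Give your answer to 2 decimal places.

96.38

Nominal GDP 2017 = 43.15·778 + 7.41·354 + 6.95·531 + 5.51·63 = 40231.42.
Real GDP 2017 (at 2013 prices) = 47.07·778 + 5.72·354 + 5.41·531 + 3.59·63 = 41744.22.
Deflator = Nominal/Real × 100 = 40231.42/41744.22 × 100 = 96.376.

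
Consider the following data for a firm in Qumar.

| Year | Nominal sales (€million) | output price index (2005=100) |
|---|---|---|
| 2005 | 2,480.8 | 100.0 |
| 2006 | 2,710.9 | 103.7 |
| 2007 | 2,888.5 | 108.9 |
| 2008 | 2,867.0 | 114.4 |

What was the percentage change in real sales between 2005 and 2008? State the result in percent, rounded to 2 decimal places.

Real sales 2005 = 2480.8/1.000 = 2480.80.
Real sales 2008 = 2867.0/1.144 = 2506.12.
Change = 2506.12/2480.80 − 1 = 0.0102.

1.02%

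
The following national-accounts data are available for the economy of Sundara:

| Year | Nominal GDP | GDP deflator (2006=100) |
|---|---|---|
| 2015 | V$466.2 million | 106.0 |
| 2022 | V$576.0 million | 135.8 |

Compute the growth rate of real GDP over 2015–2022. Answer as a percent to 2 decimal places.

Deflate each year: 2015 → 466.2/1.060 = 439.81; 2022 → 576.0/1.358 = 424.15.
So real GDP changed by 424.15/439.81 − 1 = -0.0356, i.e. -3.56%.

-3.56%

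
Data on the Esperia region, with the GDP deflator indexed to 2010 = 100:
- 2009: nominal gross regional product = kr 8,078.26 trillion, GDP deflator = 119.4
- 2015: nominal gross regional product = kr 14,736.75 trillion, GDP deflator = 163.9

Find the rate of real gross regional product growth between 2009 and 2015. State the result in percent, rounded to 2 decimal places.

32.90%

Real gross regional product 2009 = 8078.26 / 1.194 = 6765.71.
Real gross regional product 2015 = 14736.75 / 1.639 = 8991.31.
Real growth = 8991.31 / 6765.71 − 1 = 0.3290.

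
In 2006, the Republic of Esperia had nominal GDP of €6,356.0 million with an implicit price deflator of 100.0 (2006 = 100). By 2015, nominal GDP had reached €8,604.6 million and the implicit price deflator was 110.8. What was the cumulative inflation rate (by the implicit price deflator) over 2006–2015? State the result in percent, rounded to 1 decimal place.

10.8%

Price-level change = 110.8 / 100.0 − 1 = 0.1080.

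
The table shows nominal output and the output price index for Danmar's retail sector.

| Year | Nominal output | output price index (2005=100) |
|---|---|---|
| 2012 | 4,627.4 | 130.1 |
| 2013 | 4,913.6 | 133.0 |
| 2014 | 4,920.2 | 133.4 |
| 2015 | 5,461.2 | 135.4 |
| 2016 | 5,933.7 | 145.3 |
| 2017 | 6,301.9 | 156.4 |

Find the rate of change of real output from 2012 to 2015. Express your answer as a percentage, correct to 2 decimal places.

13.40%

Real output 2012 = 4627.4/1.301 = 3556.80.
Real output 2015 = 5461.2/1.354 = 4033.38.
Change = 4033.38/3556.80 − 1 = 0.1340.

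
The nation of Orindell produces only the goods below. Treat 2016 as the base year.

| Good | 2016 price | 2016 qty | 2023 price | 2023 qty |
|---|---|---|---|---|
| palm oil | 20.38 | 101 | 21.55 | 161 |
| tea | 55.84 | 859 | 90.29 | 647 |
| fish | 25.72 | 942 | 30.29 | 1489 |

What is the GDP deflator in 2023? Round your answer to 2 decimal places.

137.68

Nominal GDP 2023 = 21.55·161 + 90.29·647 + 30.29·1489 = 106988.99.
Real GDP 2023 (at 2016 prices) = 20.38·161 + 55.84·647 + 25.72·1489 = 77706.74.
Deflator = Nominal/Real × 100 = 106988.99/77706.74 × 100 = 137.683.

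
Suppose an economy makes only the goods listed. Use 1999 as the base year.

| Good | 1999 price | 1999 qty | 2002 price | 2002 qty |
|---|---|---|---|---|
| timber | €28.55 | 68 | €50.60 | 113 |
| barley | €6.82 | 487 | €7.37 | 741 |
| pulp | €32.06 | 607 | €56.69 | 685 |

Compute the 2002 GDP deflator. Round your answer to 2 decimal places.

165.38

Nominal GDP 2002 = 50.60·113 + 7.37·741 + 56.69·685 = 50011.62.
Real GDP 2002 (at 1999 prices) = 28.55·113 + 6.82·741 + 32.06·685 = 30240.87.
Deflator = Nominal/Real × 100 = 50011.62/30240.87 × 100 = 165.378.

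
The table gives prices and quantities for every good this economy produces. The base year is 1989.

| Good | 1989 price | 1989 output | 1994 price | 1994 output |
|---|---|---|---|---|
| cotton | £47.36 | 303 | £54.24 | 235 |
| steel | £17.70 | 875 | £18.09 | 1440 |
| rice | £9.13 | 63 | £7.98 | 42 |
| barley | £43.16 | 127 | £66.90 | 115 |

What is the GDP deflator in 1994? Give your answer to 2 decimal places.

Nominal GDP 1994 = 54.24·235 + 18.09·1440 + 7.98·42 + 66.90·115 = 46824.66.
Real GDP 1994 (at 1989 prices) = 47.36·235 + 17.70·1440 + 9.13·42 + 43.16·115 = 41964.46.
Deflator = Nominal/Real × 100 = 46824.66/41964.46 × 100 = 111.582.

111.58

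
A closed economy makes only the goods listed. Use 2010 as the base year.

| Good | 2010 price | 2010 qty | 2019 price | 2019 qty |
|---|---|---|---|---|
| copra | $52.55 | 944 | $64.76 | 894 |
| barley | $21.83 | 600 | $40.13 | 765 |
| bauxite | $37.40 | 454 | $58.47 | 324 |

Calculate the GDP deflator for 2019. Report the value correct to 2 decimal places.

141.88

Nominal GDP 2019 = 64.76·894 + 40.13·765 + 58.47·324 = 107539.17.
Real GDP 2019 (at 2010 prices) = 52.55·894 + 21.83·765 + 37.40·324 = 75797.25.
Deflator = Nominal/Real × 100 = 107539.17/75797.25 × 100 = 141.877.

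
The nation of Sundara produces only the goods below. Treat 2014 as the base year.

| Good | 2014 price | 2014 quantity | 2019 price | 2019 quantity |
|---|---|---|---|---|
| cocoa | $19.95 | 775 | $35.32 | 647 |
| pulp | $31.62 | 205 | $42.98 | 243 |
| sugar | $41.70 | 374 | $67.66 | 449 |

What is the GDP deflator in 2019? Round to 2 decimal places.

161.96

Nominal GDP 2019 = 35.32·647 + 42.98·243 + 67.66·449 = 63675.52.
Real GDP 2019 (at 2014 prices) = 19.95·647 + 31.62·243 + 41.70·449 = 39314.61.
Deflator = Nominal/Real × 100 = 63675.52/39314.61 × 100 = 161.964.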